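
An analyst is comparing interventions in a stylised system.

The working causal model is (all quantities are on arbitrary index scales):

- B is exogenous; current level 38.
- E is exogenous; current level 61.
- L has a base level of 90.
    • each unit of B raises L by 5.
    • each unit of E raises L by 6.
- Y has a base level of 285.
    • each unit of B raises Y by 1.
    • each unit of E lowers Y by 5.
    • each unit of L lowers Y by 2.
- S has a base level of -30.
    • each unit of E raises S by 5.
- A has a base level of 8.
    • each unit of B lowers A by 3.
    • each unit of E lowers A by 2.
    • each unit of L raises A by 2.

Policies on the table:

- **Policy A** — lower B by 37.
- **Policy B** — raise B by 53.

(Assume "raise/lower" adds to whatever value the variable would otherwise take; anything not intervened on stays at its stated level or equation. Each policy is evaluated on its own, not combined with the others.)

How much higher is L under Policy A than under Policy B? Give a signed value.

-450

Policy A (B − 37):
  B = 38 − 37 = 1
  E = 61
  L = 90 + 5·1 + 6·61 = 461
Policy B (B + 53):
  B = 38 + 53 = 91
  E = 61
  L = 90 + 5·91 + 6·61 = 911
L: 461 − 911 = -450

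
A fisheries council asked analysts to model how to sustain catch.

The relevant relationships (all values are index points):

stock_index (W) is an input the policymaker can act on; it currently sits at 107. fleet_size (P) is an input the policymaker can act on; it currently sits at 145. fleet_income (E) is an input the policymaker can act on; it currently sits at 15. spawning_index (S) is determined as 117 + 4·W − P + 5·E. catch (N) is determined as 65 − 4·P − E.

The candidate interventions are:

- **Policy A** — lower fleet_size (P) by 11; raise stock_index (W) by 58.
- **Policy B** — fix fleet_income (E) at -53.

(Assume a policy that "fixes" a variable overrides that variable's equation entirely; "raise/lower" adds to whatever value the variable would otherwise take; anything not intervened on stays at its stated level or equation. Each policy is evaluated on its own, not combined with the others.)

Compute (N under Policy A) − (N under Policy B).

Policy A (P − 11, W + 58):
  P = 145 − 11 = 134
  E = 15
  N = 65 − 4·134 − 15 = -486
Policy B (E := -53):
  P = 145
  E = -53
  N = 65 − 4·145 − (-53) = -462
N: -486 − (-462) = -24

-24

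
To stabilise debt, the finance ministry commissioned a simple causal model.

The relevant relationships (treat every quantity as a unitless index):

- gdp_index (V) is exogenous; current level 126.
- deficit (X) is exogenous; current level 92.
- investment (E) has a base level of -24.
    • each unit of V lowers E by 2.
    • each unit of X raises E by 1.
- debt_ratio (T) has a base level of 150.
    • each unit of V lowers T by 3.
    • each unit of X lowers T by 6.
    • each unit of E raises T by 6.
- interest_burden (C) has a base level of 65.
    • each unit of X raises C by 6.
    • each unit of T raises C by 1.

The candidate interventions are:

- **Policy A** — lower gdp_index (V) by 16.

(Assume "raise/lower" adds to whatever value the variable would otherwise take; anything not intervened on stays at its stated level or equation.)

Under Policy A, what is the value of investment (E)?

-152

Policy A (V − 16):
  V = 126 − 16 = 110
  X = 92
  E = -24 − 2·110 + 92 = -152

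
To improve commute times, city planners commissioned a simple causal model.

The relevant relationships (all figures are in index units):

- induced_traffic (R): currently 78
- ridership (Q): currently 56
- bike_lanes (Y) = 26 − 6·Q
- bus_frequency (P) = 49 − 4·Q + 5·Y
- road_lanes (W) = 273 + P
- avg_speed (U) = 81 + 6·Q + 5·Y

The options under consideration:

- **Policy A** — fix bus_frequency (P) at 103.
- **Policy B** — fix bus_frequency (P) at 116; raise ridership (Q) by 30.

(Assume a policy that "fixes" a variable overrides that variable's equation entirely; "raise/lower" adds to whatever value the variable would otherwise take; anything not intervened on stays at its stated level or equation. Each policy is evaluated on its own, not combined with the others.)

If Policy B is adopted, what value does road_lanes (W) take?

Policy B (P := 116, Q + 30):
  Q = 56 + 30 = 86
  Y = 26 − 6·86 = -490
  P = 116
  W = 273 + 116 = 389

389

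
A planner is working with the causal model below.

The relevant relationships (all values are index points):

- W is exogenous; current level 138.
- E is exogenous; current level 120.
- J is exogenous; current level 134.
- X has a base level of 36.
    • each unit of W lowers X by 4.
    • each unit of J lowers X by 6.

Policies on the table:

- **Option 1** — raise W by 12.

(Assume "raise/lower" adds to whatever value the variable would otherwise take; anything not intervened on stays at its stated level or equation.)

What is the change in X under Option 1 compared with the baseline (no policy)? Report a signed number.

Baseline:
  W = 138
  J = 134
  X = 36 − 4·138 − 6·134 = -1320
Option 1 (W + 12):
  W = 138 + 12 = 150
  J = 134
  X = 36 − 4·150 − 6·134 = -1368
Change in X: -1368 − (-1320) = -48

-48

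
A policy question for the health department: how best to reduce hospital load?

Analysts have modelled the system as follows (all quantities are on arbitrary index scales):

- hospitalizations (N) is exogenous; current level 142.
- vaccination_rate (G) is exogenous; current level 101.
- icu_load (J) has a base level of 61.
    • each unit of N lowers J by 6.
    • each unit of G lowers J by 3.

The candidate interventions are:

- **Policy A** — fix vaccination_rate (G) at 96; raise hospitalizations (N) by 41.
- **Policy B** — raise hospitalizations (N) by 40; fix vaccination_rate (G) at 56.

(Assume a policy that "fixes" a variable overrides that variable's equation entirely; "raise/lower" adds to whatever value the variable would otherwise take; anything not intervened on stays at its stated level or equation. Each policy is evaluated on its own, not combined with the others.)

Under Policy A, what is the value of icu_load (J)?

Policy A (G := 96, N + 41):
  N = 142 + 41 = 183
  G = 96
  J = 61 − 6·183 − 3·96 = -1325

-1325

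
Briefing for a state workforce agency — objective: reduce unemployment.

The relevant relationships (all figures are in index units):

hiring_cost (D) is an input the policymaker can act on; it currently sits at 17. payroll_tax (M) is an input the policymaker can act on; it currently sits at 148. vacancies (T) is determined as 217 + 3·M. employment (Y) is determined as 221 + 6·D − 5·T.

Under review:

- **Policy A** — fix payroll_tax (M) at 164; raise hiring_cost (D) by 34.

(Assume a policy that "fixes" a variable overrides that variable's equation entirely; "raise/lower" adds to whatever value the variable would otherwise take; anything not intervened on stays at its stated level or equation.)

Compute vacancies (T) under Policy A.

Policy A (M := 164, D + 34):
  M = 164
  T = 217 + 3·164 = 709

709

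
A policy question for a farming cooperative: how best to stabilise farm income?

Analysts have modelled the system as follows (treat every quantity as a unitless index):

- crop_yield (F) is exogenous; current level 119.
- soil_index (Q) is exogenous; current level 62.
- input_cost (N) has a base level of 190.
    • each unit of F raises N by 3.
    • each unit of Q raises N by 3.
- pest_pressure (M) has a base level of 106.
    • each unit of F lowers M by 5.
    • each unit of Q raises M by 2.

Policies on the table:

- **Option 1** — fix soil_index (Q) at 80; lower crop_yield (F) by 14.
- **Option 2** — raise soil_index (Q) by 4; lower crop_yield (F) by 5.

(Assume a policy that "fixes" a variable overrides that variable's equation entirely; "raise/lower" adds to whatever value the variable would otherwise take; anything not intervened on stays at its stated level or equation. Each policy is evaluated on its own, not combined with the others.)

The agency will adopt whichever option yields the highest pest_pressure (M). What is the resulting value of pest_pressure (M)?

Option 1 (Q := 80, F − 14):
  F = 119 − 14 = 105
  Q = 80
  M = 106 − 5·105 + 2·80 = -259
Option 2 (Q + 4, F − 5):
  F = 119 − 5 = 114
  Q = 62 + 4 = 66
  M = 106 − 5·114 + 2·66 = -332
Comparing — Option 1: M=-259, Option 2: M=-332. Highest is -259 (Option 1).

-259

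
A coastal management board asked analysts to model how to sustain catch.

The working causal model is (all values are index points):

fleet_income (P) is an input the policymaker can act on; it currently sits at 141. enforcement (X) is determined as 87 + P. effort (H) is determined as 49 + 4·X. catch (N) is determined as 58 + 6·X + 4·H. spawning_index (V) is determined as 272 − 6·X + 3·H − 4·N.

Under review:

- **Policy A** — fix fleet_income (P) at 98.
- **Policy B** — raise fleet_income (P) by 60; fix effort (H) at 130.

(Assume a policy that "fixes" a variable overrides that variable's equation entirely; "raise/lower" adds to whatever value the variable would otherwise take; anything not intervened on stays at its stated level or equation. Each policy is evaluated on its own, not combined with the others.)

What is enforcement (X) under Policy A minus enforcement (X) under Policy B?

-103

Policy A (P := 98):
  P = 98
  X = 87 + 98 = 185
Policy B (P + 60, H := 130):
  P = 141 + 60 = 201
  X = 87 + 201 = 288
X: 185 − 288 = -103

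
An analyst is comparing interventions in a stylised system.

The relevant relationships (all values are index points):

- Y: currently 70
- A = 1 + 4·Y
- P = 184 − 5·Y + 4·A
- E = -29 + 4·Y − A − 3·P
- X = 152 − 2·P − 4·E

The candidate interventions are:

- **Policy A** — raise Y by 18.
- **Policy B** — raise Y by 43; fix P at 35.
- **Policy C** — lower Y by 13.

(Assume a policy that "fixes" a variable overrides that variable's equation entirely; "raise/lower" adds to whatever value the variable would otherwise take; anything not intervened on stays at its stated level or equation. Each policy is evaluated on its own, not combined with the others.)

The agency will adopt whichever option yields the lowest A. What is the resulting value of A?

229

Policy A (Y + 18):
  Y = 70 + 18 = 88
  A = 1 + 4·88 = 353
Policy B (Y + 43, P := 35):
  Y = 70 + 43 = 113
  A = 1 + 4·113 = 453
Policy C (Y − 13):
  Y = 70 − 13 = 57
  A = 1 + 4·57 = 229
Comparing — Policy A: A=353, Policy B: A=453, Policy C: A=229. Lowest is 229 (Policy C).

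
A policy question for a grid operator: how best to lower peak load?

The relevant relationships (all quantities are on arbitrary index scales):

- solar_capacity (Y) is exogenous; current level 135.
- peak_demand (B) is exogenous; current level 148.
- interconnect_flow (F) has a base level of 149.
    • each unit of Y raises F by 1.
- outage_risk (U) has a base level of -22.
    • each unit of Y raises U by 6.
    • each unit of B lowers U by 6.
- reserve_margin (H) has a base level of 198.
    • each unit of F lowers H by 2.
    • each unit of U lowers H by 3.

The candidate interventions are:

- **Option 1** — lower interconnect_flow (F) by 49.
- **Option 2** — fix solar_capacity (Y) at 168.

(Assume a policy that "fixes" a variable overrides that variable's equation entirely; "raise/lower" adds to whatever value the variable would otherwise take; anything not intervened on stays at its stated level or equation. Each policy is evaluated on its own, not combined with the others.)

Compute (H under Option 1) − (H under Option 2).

758

Option 1 (F − 49):
  Y = 135
  B = 148
  F = 149 + 135 (−49 from intervention) = 235
  U = -22 + 6·135 − 6·148 = -100
  H = 198 − 2·235 − 3·(-100) = 28
Option 2 (Y := 168):
  Y = 168
  B = 148
  F = 149 + 168 = 317
  U = -22 + 6·168 − 6·148 = 98
  H = 198 − 2·317 − 3·98 = -730
H: 28 − (-730) = 758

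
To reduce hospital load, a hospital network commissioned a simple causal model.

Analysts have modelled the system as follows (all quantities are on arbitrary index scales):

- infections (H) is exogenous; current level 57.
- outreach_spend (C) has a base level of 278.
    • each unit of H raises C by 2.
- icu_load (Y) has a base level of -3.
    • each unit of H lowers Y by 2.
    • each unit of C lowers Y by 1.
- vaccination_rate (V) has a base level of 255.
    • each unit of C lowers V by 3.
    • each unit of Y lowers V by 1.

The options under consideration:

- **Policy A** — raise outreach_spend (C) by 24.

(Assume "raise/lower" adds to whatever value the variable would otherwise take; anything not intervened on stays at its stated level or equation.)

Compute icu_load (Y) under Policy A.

Policy A (C + 24):
  H = 57
  C = 278 + 2·57 (+24 from intervention) = 416
  Y = -3 − 2·57 − 416 = -533

-533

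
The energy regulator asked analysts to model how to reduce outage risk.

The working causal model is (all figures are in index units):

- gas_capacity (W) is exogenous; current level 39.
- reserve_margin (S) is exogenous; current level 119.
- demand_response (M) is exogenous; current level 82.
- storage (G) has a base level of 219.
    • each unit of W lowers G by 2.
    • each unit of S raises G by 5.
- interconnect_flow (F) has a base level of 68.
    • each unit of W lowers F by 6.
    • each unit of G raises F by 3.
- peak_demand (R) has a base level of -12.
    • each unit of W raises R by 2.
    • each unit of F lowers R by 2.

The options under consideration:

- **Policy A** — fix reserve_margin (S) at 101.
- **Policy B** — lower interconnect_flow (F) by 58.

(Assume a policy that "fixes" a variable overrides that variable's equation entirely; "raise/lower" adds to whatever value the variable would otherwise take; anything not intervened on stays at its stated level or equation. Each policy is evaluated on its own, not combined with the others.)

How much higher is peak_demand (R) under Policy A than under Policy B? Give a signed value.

424

Policy A (S := 101):
  W = 39
  S = 101
  G = 219 − 2·39 + 5·101 = 646
  F = 68 − 6·39 + 3·646 = 1772
  R = -12 + 2·39 − 2·1772 = -3478
Policy B (F − 58):
  W = 39
  S = 119
  G = 219 − 2·39 + 5·119 = 736
  F = 68 − 6·39 + 3·736 (−58 from intervention) = 1984
  R = -12 + 2·39 − 2·1984 = -3902
R: -3478 − (-3902) = 424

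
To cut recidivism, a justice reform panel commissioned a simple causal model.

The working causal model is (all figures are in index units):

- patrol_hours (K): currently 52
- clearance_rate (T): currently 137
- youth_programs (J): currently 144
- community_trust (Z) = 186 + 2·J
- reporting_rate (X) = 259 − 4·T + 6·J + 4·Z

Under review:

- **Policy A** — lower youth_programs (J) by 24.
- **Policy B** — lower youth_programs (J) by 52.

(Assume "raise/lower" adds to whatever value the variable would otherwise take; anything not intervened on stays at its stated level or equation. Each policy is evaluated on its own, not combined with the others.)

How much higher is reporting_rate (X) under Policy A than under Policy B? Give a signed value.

Policy A (J − 24):
  T = 137
  J = 144 − 24 = 120
  Z = 186 + 2·120 = 426
  X = 259 − 4·137 + 6·120 + 4·426 = 2135
Policy B (J − 52):
  T = 137
  J = 144 − 52 = 92
  Z = 186 + 2·92 = 370
  X = 259 − 4·137 + 6·92 + 4·370 = 1743
X: 2135 − 1743 = 392

392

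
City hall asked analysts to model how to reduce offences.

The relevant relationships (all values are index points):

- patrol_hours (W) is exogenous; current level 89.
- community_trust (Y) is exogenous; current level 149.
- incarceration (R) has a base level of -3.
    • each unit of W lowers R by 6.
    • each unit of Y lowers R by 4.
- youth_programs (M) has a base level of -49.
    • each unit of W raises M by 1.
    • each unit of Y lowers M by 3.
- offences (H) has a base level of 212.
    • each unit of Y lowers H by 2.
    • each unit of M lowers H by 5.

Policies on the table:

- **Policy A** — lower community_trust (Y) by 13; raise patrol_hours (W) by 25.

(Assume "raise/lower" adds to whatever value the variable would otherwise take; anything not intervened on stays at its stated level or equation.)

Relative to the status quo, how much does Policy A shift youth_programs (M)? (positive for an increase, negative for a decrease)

Baseline:
  W = 89
  Y = 149
  M = -49 + 89 − 3·149 = -407
Policy A (Y − 13, W + 25):
  W = 89 + 25 = 114
  Y = 149 − 13 = 136
  M = -49 + 114 − 3·136 = -343
Change in M: -343 − (-407) = 64

64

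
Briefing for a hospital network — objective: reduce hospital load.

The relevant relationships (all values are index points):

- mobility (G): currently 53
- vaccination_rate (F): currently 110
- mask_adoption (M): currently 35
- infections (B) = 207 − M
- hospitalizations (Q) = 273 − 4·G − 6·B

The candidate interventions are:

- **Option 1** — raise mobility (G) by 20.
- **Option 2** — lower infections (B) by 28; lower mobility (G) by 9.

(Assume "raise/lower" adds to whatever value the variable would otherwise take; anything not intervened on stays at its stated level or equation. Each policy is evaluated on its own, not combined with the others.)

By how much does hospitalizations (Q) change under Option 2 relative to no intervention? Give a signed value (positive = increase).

204

Baseline:
  G = 53
  M = 35
  B = 207 − 35 = 172
  Q = 273 − 4·53 − 6·172 = -971
Option 2 (B − 28, G − 9):
  G = 53 − 9 = 44
  M = 35
  B = 207 − 35 (−28 from intervention) = 144
  Q = 273 − 4·44 − 6·144 = -767
Change in Q: -767 − (-971) = 204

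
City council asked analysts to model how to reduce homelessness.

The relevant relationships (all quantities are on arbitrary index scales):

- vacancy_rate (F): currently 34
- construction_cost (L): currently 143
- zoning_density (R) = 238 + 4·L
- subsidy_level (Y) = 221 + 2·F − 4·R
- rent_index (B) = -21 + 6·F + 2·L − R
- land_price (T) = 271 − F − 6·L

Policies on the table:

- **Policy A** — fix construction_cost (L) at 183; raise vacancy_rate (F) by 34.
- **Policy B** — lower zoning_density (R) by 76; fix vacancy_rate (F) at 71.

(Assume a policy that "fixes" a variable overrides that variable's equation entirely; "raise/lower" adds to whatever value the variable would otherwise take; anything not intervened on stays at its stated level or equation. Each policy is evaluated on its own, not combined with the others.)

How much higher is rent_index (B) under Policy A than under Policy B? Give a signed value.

Policy A (L := 183, F + 34):
  F = 34 + 34 = 68
  L = 183
  R = 238 + 4·183 = 970
  B = -21 + 6·68 + 2·183 − 970 = -217
Policy B (R − 76, F := 71):
  F = 71
  L = 143
  R = 238 + 4·143 (−76 from intervention) = 734
  B = -21 + 6·71 + 2·143 − 734 = -43
B: -217 − (-43) = -174

-174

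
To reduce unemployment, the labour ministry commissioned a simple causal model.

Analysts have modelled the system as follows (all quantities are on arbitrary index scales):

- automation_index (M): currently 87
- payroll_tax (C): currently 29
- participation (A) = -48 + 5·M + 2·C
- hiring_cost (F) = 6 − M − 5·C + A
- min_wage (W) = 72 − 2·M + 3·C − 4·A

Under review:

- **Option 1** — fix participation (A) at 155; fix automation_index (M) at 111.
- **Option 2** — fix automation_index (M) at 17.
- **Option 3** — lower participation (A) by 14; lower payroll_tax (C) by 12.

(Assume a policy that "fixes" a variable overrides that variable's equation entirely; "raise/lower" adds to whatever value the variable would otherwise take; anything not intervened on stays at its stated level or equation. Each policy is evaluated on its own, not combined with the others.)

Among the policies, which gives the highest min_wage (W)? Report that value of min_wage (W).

Option 1 (A := 155, M := 111):
  M = 111
  C = 29
  A = 155
  W = 72 − 2·111 + 3·29 − 4·155 = -683
Option 2 (M := 17):
  M = 17
  C = 29
  A = -48 + 5·17 + 2·29 = 95
  W = 72 − 2·17 + 3·29 − 4·95 = -255
Option 3 (A − 14, C − 12):
  M = 87
  C = 29 − 12 = 17
  A = -48 + 5·87 + 2·17 (−14 from intervention) = 407
  W = 72 − 2·87 + 3·17 − 4·407 = -1679
Comparing — Option 1: W=-683, Option 2: W=-255, Option 3: W=-1679. Highest is -255 (Option 2).

-255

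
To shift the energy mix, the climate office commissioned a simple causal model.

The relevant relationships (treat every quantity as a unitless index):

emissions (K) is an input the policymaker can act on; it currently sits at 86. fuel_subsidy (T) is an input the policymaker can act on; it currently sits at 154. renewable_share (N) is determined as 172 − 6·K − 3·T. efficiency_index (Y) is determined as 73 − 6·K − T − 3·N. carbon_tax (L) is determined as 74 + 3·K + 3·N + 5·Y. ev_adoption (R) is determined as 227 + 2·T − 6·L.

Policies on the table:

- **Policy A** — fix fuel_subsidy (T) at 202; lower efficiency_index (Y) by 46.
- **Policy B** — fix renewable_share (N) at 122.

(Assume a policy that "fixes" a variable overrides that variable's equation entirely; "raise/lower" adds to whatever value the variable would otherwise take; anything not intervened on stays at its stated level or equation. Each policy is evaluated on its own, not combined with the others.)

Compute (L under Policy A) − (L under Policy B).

12394

Policy A (T := 202, Y − 46):
  K = 86
  T = 202
  N = 172 − 6·86 − 3·202 = -950
  Y = 73 − 6·86 − 202 − 3·(-950) (−46 from intervention) = 2159
  L = 74 + 3·86 + 3·(-950) + 5·2159 = 8277
Policy B (N := 122):
  K = 86
  T = 154
  N = 122
  Y = 73 − 6·86 − 154 − 3·122 = -963
  L = 74 + 3·86 + 3·122 + 5·(-963) = -4117
L: 8277 − (-4117) = 12394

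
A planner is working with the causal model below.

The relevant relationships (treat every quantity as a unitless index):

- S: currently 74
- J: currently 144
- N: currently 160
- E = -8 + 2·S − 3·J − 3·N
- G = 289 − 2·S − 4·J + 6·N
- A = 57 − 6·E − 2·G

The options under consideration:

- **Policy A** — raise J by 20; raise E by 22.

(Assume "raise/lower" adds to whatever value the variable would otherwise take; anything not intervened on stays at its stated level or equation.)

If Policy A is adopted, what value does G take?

Policy A (J + 20, E + 22):
  S = 74
  J = 144 + 20 = 164
  N = 160
  G = 289 − 2·74 − 4·164 + 6·160 = 445

445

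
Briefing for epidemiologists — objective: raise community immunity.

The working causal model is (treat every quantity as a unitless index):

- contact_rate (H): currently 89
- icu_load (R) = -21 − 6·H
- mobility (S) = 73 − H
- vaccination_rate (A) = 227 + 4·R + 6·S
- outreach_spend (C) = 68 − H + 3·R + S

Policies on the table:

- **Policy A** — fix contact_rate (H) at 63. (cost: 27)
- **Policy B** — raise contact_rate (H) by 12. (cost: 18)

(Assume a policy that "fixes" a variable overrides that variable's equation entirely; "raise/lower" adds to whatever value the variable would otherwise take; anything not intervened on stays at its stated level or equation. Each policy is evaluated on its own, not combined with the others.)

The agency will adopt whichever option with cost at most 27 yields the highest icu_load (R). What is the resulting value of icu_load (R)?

-399

Policy A (H := 63):
  H = 63
  R = -21 − 6·63 = -399
Policy B (H + 12):
  H = 89 + 12 = 101
  R = -21 − 6·101 = -627
Comparing — Policy A: R=-399, Policy B: R=-627. Highest is -399 (Policy A).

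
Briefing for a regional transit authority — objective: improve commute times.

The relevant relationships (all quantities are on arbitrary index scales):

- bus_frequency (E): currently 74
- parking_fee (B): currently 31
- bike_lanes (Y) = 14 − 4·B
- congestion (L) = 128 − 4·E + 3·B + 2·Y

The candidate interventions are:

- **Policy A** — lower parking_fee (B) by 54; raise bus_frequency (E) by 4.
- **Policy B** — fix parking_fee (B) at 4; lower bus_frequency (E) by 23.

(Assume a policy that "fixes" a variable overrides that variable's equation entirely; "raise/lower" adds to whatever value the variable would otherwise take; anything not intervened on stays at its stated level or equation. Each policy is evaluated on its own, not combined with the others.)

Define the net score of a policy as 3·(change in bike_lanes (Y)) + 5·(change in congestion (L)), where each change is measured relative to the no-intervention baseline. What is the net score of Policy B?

1459

Baseline:
  E = 74
  B = 31
  Y = 14 − 4·31 = -110
  L = 128 − 4·74 + 3·31 + 2·(-110) = -295
Policy B (B := 4, E − 23):
  E = 74 − 23 = 51
  B = 4
  Y = 14 − 4·4 = -2
  L = 128 − 4·51 + 3·4 + 2·(-2) = -68
ΔY = -2 − (-110) = 108; ΔL = -68 − (-295) = 227
Score = 3·108 + 5·227 = 1459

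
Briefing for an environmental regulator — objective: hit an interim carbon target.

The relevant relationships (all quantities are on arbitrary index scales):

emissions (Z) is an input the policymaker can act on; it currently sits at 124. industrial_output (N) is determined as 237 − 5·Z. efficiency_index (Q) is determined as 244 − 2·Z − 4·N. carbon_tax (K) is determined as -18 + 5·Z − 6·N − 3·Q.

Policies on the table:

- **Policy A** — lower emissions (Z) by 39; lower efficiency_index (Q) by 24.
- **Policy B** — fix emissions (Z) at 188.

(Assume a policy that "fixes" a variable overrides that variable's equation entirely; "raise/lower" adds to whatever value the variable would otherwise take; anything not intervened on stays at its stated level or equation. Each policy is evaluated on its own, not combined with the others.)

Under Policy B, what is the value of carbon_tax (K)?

-2900

Policy B (Z := 188):
  Z = 188
  N = 237 − 5·188 = -703
  Q = 244 − 2·188 − 4·(-703) = 2680
  K = -18 + 5·188 − 6·(-703) − 3·2680 = -2900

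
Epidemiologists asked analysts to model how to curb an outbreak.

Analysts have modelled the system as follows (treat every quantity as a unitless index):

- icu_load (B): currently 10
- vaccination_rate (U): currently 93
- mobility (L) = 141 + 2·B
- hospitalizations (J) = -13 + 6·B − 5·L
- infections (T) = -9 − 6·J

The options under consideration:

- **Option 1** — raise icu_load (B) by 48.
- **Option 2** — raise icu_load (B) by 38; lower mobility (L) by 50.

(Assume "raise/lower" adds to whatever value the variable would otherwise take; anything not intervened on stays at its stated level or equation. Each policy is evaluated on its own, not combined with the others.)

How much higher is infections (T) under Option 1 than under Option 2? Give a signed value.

1740

Option 1 (B + 48):
  B = 10 + 48 = 58
  L = 141 + 2·58 = 257
  J = -13 + 6·58 − 5·257 = -950
  T = -9 − 6·(-950) = 5691
Option 2 (B + 38, L − 50):
  B = 10 + 38 = 48
  L = 141 + 2·48 (−50 from intervention) = 187
  J = -13 + 6·48 − 5·187 = -660
  T = -9 − 6·(-660) = 3951
T: 5691 − 3951 = 1740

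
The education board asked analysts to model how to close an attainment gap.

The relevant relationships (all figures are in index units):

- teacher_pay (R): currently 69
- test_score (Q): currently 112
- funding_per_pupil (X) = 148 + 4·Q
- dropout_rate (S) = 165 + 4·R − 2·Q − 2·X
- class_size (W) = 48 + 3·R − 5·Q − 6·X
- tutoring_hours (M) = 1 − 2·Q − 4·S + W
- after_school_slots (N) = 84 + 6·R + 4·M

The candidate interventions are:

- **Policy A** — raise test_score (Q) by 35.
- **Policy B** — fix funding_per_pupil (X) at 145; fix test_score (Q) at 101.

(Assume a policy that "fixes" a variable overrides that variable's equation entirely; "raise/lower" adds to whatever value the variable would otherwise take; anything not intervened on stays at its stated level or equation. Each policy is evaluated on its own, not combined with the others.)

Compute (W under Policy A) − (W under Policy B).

Policy A (Q + 35):
  R = 69
  Q = 112 + 35 = 147
  X = 148 + 4·147 = 736
  W = 48 + 3·69 − 5·147 − 6·736 = -4896
Policy B (X := 145, Q := 101):
  R = 69
  Q = 101
  X = 145
  W = 48 + 3·69 − 5·101 − 6·145 = -1120
W: -4896 − (-1120) = -3776

-3776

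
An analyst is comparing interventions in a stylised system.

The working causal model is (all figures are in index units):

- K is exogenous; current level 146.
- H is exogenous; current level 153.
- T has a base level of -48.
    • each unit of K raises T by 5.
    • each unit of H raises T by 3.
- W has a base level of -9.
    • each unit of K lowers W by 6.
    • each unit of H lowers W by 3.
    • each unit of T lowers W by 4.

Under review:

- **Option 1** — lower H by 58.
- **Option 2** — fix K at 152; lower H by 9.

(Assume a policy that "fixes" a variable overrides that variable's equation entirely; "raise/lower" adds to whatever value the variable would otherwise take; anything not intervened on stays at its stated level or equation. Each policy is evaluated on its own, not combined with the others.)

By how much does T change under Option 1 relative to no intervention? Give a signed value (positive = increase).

Baseline:
  K = 146
  H = 153
  T = -48 + 5·146 + 3·153 = 1141
Option 1 (H − 58):
  K = 146
  H = 153 − 58 = 95
  T = -48 + 5·146 + 3·95 = 967
Change in T: 967 − 1141 = -174

-174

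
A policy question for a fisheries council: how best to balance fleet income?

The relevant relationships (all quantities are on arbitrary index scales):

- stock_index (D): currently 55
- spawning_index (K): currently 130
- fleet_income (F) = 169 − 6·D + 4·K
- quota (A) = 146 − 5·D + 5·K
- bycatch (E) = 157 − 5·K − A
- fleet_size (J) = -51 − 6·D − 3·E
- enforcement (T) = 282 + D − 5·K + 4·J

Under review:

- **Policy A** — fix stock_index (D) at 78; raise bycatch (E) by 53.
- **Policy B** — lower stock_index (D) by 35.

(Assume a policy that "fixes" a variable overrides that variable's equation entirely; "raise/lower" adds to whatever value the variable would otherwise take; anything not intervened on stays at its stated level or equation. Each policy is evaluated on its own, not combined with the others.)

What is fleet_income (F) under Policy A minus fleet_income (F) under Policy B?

Policy A (D := 78, E + 53):
  D = 78
  K = 130
  F = 169 − 6·78 + 4·130 = 221
Policy B (D − 35):
  D = 55 − 35 = 20
  K = 130
  F = 169 − 6·20 + 4·130 = 569
F: 221 − 569 = -348

-348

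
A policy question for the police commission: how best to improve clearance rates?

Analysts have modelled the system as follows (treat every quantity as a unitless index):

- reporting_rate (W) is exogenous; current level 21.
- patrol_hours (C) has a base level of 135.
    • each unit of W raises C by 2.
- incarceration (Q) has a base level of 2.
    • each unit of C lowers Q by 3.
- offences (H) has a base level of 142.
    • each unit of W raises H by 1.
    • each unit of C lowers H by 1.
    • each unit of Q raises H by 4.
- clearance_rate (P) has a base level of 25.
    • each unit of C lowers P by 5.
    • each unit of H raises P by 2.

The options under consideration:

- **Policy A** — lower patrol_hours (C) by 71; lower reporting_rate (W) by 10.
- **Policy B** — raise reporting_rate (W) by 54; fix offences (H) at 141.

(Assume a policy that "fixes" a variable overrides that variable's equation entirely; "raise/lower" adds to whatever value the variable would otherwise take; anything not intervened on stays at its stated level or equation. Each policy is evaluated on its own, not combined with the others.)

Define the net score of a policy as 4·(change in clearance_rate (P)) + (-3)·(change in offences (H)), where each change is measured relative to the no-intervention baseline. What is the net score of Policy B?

Baseline:
  W = 21
  C = 135 + 2·21 = 177
  Q = 2 − 3·177 = -529
  H = 142 + 21 − 177 + 4·(-529) = -2130
  P = 25 − 5·177 + 2·(-2130) = -5120
Policy B (W + 54, H := 141):
  W = 21 + 54 = 75
  C = 135 + 2·75 = 285
  Q = 2 − 3·285 = -853
  H = 141
  P = 25 − 5·285 + 2·141 = -1118
ΔP = -1118 − (-5120) = 4002; ΔH = 141 − (-2130) = 2271
Score = 4·4002 + (-3)·2271 = 9195

9195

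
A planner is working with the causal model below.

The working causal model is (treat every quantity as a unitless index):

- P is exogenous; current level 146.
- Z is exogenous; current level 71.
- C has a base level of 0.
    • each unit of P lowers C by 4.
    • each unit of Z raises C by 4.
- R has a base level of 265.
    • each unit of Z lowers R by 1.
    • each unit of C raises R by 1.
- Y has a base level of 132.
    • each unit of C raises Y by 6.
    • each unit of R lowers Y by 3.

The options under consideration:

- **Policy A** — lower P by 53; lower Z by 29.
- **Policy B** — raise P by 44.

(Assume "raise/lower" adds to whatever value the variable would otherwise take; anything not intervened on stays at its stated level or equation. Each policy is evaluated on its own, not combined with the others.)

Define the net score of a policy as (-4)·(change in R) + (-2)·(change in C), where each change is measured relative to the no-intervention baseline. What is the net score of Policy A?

Baseline:
  P = 146
  Z = 71
  C = 0 − 4·146 + 4·71 = -300
  R = 265 − 71 + (-300) = -106
Policy A (P − 53, Z − 29):
  P = 146 − 53 = 93
  Z = 71 − 29 = 42
  C = 0 − 4·93 + 4·42 = -204
  R = 265 − 42 + (-204) = 19
ΔR = 19 − (-106) = 125; ΔC = -204 − (-300) = 96
Score = (-4)·125 + (-2)·96 = -692

-692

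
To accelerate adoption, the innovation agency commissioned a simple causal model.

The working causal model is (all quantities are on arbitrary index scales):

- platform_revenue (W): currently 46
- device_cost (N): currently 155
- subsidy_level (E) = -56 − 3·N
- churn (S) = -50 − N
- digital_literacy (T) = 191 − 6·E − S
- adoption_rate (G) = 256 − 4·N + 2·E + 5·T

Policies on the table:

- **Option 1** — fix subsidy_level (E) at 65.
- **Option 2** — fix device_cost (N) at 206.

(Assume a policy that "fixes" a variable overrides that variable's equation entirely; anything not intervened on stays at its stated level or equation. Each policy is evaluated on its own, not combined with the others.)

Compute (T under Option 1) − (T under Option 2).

Option 1 (E := 65):
  N = 155
  E = 65
  S = -50 − 155 = -205
  T = 191 − 6·65 − (-205) = 6
Option 2 (N := 206):
  N = 206
  E = -56 − 3·206 = -674
  S = -50 − 206 = -256
  T = 191 − 6·(-674) − (-256) = 4491
T: 6 − 4491 = -4485

-4485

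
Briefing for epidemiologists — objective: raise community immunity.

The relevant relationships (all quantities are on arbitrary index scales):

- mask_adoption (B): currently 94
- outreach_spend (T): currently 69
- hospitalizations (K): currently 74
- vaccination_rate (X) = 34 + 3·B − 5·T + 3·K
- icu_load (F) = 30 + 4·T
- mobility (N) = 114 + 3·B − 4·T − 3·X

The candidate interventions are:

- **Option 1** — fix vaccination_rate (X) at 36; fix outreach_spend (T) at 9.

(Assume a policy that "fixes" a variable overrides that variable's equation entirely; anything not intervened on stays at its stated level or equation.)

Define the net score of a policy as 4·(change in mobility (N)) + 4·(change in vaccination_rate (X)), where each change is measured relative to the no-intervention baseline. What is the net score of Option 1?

Baseline:
  B = 94
  T = 69
  K = 74
  X = 34 + 3·94 − 5·69 + 3·74 = 193
  N = 114 + 3·94 − 4·69 − 3·193 = -459
Option 1 (X := 36, T := 9):
  B = 94
  T = 9
  K = 74
  X = 36
  N = 114 + 3·94 − 4·9 − 3·36 = 252
ΔN = 252 − (-459) = 711; ΔX = 36 − 193 = -157
Score = 4·711 + 4·(-157) = 2216

2216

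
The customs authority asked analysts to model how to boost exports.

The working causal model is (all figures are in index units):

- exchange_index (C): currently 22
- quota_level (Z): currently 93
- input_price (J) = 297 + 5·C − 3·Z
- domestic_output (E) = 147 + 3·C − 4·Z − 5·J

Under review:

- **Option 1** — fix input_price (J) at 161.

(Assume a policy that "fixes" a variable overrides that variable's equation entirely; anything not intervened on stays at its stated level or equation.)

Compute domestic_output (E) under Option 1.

-964

Option 1 (J := 161):
  C = 22
  Z = 93
  J = 161
  E = 147 + 3·22 − 4·93 − 5·161 = -964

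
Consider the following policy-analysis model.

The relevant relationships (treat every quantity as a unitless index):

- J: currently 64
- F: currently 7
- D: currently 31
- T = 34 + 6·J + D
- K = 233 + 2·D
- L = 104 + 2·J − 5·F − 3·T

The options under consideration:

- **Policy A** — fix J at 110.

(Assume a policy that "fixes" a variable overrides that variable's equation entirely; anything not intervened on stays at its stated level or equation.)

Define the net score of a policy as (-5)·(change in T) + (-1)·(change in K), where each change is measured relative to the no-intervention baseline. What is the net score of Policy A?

Baseline:
  J = 64
  D = 31
  T = 34 + 6·64 + 31 = 449
  K = 233 + 2·31 = 295
Policy A (J := 110):
  J = 110
  D = 31
  T = 34 + 6·110 + 31 = 725
  K = 233 + 2·31 = 295
ΔT = 725 − 449 = 276; ΔK = 295 − 295 = 0
Score = (-5)·276 + (-1)·0 = -1380

-1380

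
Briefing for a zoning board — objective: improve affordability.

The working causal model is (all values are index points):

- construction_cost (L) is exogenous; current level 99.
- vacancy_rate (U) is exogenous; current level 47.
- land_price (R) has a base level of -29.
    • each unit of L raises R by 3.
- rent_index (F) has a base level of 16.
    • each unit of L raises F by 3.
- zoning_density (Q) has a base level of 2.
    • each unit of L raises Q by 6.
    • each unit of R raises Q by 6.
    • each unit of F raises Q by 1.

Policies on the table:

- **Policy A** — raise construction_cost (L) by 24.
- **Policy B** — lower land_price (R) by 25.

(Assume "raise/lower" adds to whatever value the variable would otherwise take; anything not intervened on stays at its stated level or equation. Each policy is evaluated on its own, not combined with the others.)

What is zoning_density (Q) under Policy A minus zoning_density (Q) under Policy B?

Policy A (L + 24):
  L = 99 + 24 = 123
  R = -29 + 3·123 = 340
  F = 16 + 3·123 = 385
  Q = 2 + 6·123 + 6·340 + 385 = 3165
Policy B (R − 25):
  L = 99
  R = -29 + 3·99 (−25 from intervention) = 243
  F = 16 + 3·99 = 313
  Q = 2 + 6·99 + 6·243 + 313 = 2367
Q: 3165 − 2367 = 798

798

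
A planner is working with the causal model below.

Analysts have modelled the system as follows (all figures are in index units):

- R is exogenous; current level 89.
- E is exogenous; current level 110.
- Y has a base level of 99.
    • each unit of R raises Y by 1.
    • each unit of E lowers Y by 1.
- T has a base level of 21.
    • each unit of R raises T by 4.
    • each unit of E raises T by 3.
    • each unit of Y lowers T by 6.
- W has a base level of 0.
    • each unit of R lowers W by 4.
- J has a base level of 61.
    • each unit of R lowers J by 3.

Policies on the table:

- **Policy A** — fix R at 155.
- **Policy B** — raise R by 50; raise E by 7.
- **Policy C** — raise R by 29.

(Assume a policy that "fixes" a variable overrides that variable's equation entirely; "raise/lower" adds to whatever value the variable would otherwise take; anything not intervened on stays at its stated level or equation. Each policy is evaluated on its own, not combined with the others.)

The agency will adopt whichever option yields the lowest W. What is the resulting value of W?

Policy A (R := 155):
  R = 155
  W = 0 − 4·155 = -620
Policy B (R + 50, E + 7):
  R = 89 + 50 = 139
  W = 0 − 4·139 = -556
Policy C (R + 29):
  R = 89 + 29 = 118
  W = 0 − 4·118 = -472
Comparing — Policy A: W=-620, Policy B: W=-556, Policy C: W=-472. Lowest is -620 (Policy A).

-620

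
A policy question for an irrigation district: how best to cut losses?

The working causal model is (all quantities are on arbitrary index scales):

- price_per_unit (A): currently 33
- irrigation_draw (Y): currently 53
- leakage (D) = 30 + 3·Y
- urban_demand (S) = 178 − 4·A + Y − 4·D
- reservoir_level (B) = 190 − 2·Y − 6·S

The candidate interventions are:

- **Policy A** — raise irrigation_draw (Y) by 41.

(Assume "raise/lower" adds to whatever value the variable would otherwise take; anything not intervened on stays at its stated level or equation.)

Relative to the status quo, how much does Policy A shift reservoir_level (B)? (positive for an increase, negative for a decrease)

2624

Baseline:
  A = 33
  Y = 53
  D = 30 + 3·53 = 189
  S = 178 − 4·33 + 53 − 4·189 = -657
  B = 190 − 2·53 − 6·(-657) = 4026
Policy A (Y + 41):
  A = 33
  Y = 53 + 41 = 94
  D = 30 + 3·94 = 312
  S = 178 − 4·33 + 94 − 4·312 = -1108
  B = 190 − 2·94 − 6·(-1108) = 6650
Change in B: 6650 − 4026 = 2624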